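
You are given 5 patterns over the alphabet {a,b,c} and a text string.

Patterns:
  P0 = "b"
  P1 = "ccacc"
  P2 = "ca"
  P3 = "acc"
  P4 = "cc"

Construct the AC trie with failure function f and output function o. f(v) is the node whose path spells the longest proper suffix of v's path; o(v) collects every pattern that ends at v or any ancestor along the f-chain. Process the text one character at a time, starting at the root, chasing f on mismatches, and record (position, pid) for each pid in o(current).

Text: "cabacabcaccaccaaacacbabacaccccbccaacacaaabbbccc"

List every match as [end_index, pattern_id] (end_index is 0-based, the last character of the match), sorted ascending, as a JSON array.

Construct AC machine:
Trie nodes:
  n0 'ε': a→8 b→1 c→2
  n1 'b': ·  [P0 ends]
  n2 'c': a→7 c→3
  n3 'cc': a→4  [P4 ends]
  n4 'cca': c→5
  n5 'ccac': c→6
  n6 'ccacc': ·  [P1 ends]
  n7 'ca': ·  [P2 ends]
  n8 'a': c→9
  n9 'ac': c→10
  n10 'acc': ·  [P3 ends]

BFS fail/out derivation:
  n1('b'): parent n0 fail=0; on 'b' 0 → fail=0;  out {0}∪∅={0}
  n2('c'): parent n0 fail=0; on 'c' 0 → fail=0;  out ∅∪∅=∅
  n8('a'): parent n0 fail=0; on 'a' 0 → fail=0;  out ∅∪∅=∅
  n3('cc'): parent n2 fail=0; on 'c' 0 → fail=2;  out {4}∪∅={4}
  n7('ca'): parent n2 fail=0; on 'a' 0 → fail=8;  out {2}∪∅={2}
  n9('ac'): parent n8 fail=0; on 'c' 0 → fail=2;  out ∅∪∅=∅
  n4('cca'): parent n3 fail=2; on 'a' 2 → fail=7;  out ∅∪{2}={2}
  n10('acc'): parent n9 fail=2; on 'c' 2 → fail=3;  out {3}∪{4}={3,4}
  n5('ccac'): parent n4 fail=7; on 'c' 7→8 → fail=9;  out ∅∪∅=∅
  n6('ccacc'): parent n5 fail=9; on 'c' 9 → fail=10;  out {1}∪{3,4}={1,3,4}

Run:
i=0 'c': node 0→2
i=1 'a': node 2→7  emit P2@[0:1]
i=2 'b': node 7→1 ·f  emit P0@[2:2]
i=3 'a': node 1→8 ·f
i=4 'c': node 8→9
i=5 'a': node 9→7 ·f  emit P2@[4:5]
i=6 'b': node 7→1 ·f  emit P0@[6:6]
i=7 'c': node 1→2 ·f
i=8 'a': node 2→7  emit P2@[7:8]
i=9 'c': node 7→9 ·f
i=10 'c': node 9→10  emit P3@[8:10],P4@[9:10]
i=11 'a': node 10→4 ·f  emit P2@[10:11]
i=12 'c': node 4→5
i=13 'c': node 5→6  emit P1@[9:13],P3@[11:13],P4@[12:13]
i=14 'a': node 6→4 ·f  emit P2@[13:14]
i=15 'a': node 4→8 ·f
i=16 'a': node 8→8 ·f
i=17 'c': node 8→9
i=18 'a': node 9→7 ·f  emit P2@[17:18]
i=19 'c': node 7→9 ·f
i=20 'b': node 9→1 ·f  emit P0@[20:20]
i=21 'a': node 1→8 ·f
i=22 'b': node 8→1 ·f  emit P0@[22:22]
i=23 'a': node 1→8 ·f
i=24 'c': node 8→9
i=25 'a': node 9→7 ·f  emit P2@[24:25]
i=26 'c': node 7→9 ·f
i=27 'c': node 9→10  emit P3@[25:27],P4@[26:27]
i=28 'c': node 10→3 ·f  emit P4@[27:28]
i=29 'c': node 3→3 ·f  emit P4@[28:29]
i=30 'b': node 3→1 ·f  emit P0@[30:30]
i=31 'c': node 1→2 ·f
i=32 'c': node 2→3  emit P4@[31:32]
i=33 'a': node 3→4  emit P2@[32:33]
i=34 'a': node 4→8 ·f
i=35 'c': node 8→9
i=36 'a': node 9→7 ·f  emit P2@[35:36]
i=37 'c': node 7→9 ·f
i=38 'a': node 9→7 ·f  emit P2@[37:38]
i=39 'a': node 7→8 ·f
i=40 'a': node 8→8 ·f
i=41 'b': node 8→1 ·f  emit P0@[41:41]
i=42 'b': node 1→1 ·f  emit P0@[42:42]
i=43 'b': node 1→1 ·f  emit P0@[43:43]
i=44 'c': node 1→2 ·f
i=45 'c': node 2→3  emit P4@[44:45]
i=46 'c': node 3→3 ·f  emit P4@[45:46]

Result: [[1,2],[2,0],[5,2],[6,0],[8,2],[10,3],[10,4],[11,2],[13,1],[13,3],[13,4],[14,2],[18,2],[20,0],[22,0],[25,2],[27,3],[27,4],[28,4],[29,4],[30,0],[32,4],[33,2],[36,2],[38,2],[41,0],[42,0],[43,0],[45,4],[46,4]]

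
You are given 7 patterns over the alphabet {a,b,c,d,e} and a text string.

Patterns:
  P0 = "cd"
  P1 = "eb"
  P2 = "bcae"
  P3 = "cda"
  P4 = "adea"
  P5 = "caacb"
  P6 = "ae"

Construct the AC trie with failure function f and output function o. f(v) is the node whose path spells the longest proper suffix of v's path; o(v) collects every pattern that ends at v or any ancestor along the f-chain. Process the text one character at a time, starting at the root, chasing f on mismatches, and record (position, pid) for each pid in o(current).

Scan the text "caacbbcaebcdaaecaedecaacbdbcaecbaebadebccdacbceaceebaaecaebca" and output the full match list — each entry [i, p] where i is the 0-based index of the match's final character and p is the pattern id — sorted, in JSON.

Build automaton:
Trie (insert patterns):
  n0 'ε': a→10 b→5 c→1 e→3
  n1 'c': a→14 d→2
  n2 'cd': a→9  [P0 ends]
  n3 'e': b→4
  n4 'eb': ·  [P1 ends]
  n5 'b': c→6
  n6 'bc': a→7
  n7 'bca': e→8
  n8 'bcae': ·  [P2 ends]
  n9 'cda': ·  [P3 ends]
  n10 'a': d→11 e→18
  n11 'ad': e→12
  n12 'ade': a→13
  n13 'adea': ·  [P4 ends]
  n14 'ca': a→15
  n15 'caa': c→16
  n16 'caac': b→17
  n17 'caacb': ·  [P5 ends]
  n18 'ae': ·  [P6 ends]

Failure links (BFS by depth):
  fail(1) 'c': from fail(0)=0 chase 'c': 0 ⇒ 0;  out=∅∪out(0)=∅
  fail(3) 'e': from fail(0)=0 chase 'e': 0 ⇒ 0;  out=∅∪out(0)=∅
  fail(5) 'b': from fail(0)=0 chase 'b': 0 ⇒ 0;  out=∅∪out(0)=∅
  fail(10) 'a': from fail(0)=0 chase 'a': 0 ⇒ 0;  out=∅∪out(0)=∅
  fail(2) 'cd': from fail(1)=0 chase 'd': 0 ⇒ 0;  out={0}∪out(0)={0}
  fail(4) 'eb': from fail(3)=0 chase 'b': 0 ⇒ 5;  out={1}∪out(5)={1}
  fail(6) 'bc': from fail(5)=0 chase 'c': 0 ⇒ 1;  out=∅∪out(1)=∅
  fail(11) 'ad': from fail(10)=0 chase 'd': 0 ⇒ 0;  out=∅∪out(0)=∅
  fail(14) 'ca': from fail(1)=0 chase 'a': 0 ⇒ 10;  out=∅∪out(10)=∅
  fail(18) 'ae': from fail(10)=0 chase 'e': 0 ⇒ 3;  out={6}∪out(3)={6}
  fail(7) 'bca': from fail(6)=1 chase 'a': 1 ⇒ 14;  out=∅∪out(14)=∅
  fail(9) 'cda': from fail(2)=0 chase 'a': 0 ⇒ 10;  out={3}∪out(10)={3}
  fail(12) 'ade': from fail(11)=0 chase 'e': 0 ⇒ 3;  out=∅∪out(3)=∅
  fail(15) 'caa': from fail(14)=10 chase 'a': 10→0 ⇒ 10;  out=∅∪out(10)=∅
  fail(8) 'bcae': from fail(7)=14 chase 'e': 14→10 ⇒ 18;  out={2}∪out(18)={2,6}
  fail(13) 'adea': from fail(12)=3 chase 'a': 3→0 ⇒ 10;  out={4}∪out(10)={4}
  fail(16) 'caac': from fail(15)=10 chase 'c': 10→0 ⇒ 1;  out=∅∪out(1)=∅
  fail(17) 'caacb': from fail(16)=1 chase 'b': 1→0 ⇒ 5;  out={5}∪out(5)={5}

Run:
pos 0 'c': at 1
pos 1 'a': at 14
pos 2 'a': at 15
pos 3 'c': at 16
pos 4 'b': at 17  → match P5@[0:4]
pos 5 'b': at 5 (fail-walked)
pos 6 'c': at 6
pos 7 'a': at 7
pos 8 'e': at 8  → match P2@[5:8],P6@[7:8]
pos 9 'b': at 4 (fail-walked)  → match P1@[8:9]
pos 10 'c': at 6 (fail-walked)
pos 11 'd': at 2 (fail-walked)  → match P0@[10:11]
pos 12 'a': at 9  → match P3@[10:12]
pos 13 'a': at 10 (fail-walked)
pos 14 'e': at 18  → match P6@[13:14]
pos 15 'c': at 1 (fail-walked)
pos 16 'a': at 14
pos 17 'e': at 18 (fail-walked)  → match P6@[16:17]
pos 18 'd': at 0 (fail-walked)
pos 19 'e': at 3
pos 20 'c': at 1 (fail-walked)
pos 21 'a': at 14
pos 22 'a': at 15
pos 23 'c': at 16
pos 24 'b': at 17  → match P5@[20:24]
pos 25 'd': at 0 (fail-walked)
pos 26 'b': at 5
pos 27 'c': at 6
pos 28 'a': at 7
pos 29 'e': at 8  → match P2@[26:29],P6@[28:29]
pos 30 'c': at 1 (fail-walked)
pos 31 'b': at 5 (fail-walked)
pos 32 'a': at 10 (fail-walked)
pos 33 'e': at 18  → match P6@[32:33]
pos 34 'b': at 4 (fail-walked)  → match P1@[33:34]
pos 35 'a': at 10 (fail-walked)
pos 36 'd': at 11
pos 37 'e': at 12
pos 38 'b': at 4 (fail-walked)  → match P1@[37:38]
pos 39 'c': at 6 (fail-walked)
pos 40 'c': at 1 (fail-walked)
pos 41 'd': at 2  → match P0@[40:41]
pos 42 'a': at 9  → match P3@[40:42]
pos 43 'c': at 1 (fail-walked)
pos 44 'b': at 5 (fail-walked)
pos 45 'c': at 6
pos 46 'e': at 3 (fail-walked)
pos 47 'a': at 10 (fail-walked)
pos 48 'c': at 1 (fail-walked)
pos 49 'e': at 3 (fail-walked)
pos 50 'e': at 3 (fail-walked)
pos 51 'b': at 4  → match P1@[50:51]
pos 52 'a': at 10 (fail-walked)
pos 53 'a': at 10 (fail-walked)
pos 54 'e': at 18  → match P6@[53:54]
pos 55 'c': at 1 (fail-walked)
pos 56 'a': at 14
pos 57 'e': at 18 (fail-walked)  → match P6@[56:57]
pos 58 'b': at 4 (fail-walked)  → match P1@[57:58]
pos 59 'c': at 6 (fail-walked)
pos 60 'a': at 7

Result: [[4,5],[8,2],[8,6],[9,1],[11,0],[12,3],[14,6],[17,6],[24,5],[29,2],[29,6],[33,6],[34,1],[38,1],[41,0],[42,3],[51,1],[54,6],[57,6],[58,1]]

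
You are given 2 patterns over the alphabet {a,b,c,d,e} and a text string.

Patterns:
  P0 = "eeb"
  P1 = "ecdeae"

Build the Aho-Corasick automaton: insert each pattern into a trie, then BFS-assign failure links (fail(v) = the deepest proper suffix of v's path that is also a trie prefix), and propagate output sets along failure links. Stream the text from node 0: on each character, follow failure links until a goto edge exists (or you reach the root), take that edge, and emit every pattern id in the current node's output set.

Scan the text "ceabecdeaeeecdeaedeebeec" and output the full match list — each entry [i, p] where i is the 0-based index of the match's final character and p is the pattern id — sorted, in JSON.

Build:
Trie (insert patterns):
  n0 'ε': e→1
  n1 'e': c→4 e→2
  n2 'ee': b→3
  n3 'eeb': ·  [P0 ends]
  n4 'ec': d→5
  n5 'ecd': e→6
  n6 'ecde': a→7
  n7 'ecdea': e→8
  n8 'ecdeae': ·  [P1 ends]

BFS fail/out derivation:
  n1('e'): parent n0 fail=0; on 'e' 0 → fail=0;  out ∅∪∅=∅
  n2('ee'): parent n1 fail=0; on 'e' 0 → fail=1;  out ∅∪∅=∅
  n4('ec'): parent n1 fail=0; on 'c' 0 → fail=0;  out ∅∪∅=∅
  n3('eeb'): parent n2 fail=1; on 'b' 1→0 → fail=0;  out {0}∪∅={0}
  n5('ecd'): parent n4 fail=0; on 'd' 0 → fail=0;  out ∅∪∅=∅
  n6('ecde'): parent n5 fail=0; on 'e' 0 → fail=1;  out ∅∪∅=∅
  n7('ecdea'): parent n6 fail=1; on 'a' 1→0 → fail=0;  out ∅∪∅=∅
  n8('ecdeae'): parent n7 fail=0; on 'e' 0 → fail=1;  out {1}∪∅={1}

Scan:
[0] read 'c'  n0⇒n0
[1] read 'e'  n0⇒n1
[2] read 'a'  n1⇒n0 (fail-walked)
[3] read 'b'  n0⇒n0
[4] read 'e'  n0⇒n1
[5] read 'c'  n1⇒n4
[6] read 'd'  n4⇒n5
[7] read 'e'  n5⇒n6
[8] read 'a'  n6⇒n7
[9] read 'e'  n7⇒n8  emit P1@[4:9]
[10] read 'e'  n8⇒n2 (fail-walked)
[11] read 'e'  n2⇒n2 (fail-walked)
[12] read 'c'  n2⇒n4 (fail-walked)
[13] read 'd'  n4⇒n5
[14] read 'e'  n5⇒n6
[15] read 'a'  n6⇒n7
[16] read 'e'  n7⇒n8  emit P1@[11:16]
[17] read 'd'  n8⇒n0 (fail-walked)
[18] read 'e'  n0⇒n1
[19] read 'e'  n1⇒n2
[20] read 'b'  n2⇒n3  emit P0@[18:20]
[21] read 'e'  n3⇒n1 (fail-walked)
[22] read 'e'  n1⇒n2
[23] read 'c'  n2⇒n4 (fail-walked)

Result: [[9,1],[16,1],[20,0]]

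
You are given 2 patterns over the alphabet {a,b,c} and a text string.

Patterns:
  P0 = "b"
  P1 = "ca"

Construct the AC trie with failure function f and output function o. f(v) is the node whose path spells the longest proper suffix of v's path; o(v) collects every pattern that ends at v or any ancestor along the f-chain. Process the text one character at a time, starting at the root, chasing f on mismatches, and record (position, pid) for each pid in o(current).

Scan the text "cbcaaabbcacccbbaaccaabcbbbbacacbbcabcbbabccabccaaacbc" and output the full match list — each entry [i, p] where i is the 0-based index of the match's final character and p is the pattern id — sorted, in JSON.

Build:
Trie (insert patterns):
  0='ε' goto b→1 c→2
  1='b' goto ·  [P0 ends]
  2='c' goto a→3
  3='ca' goto ·  [P1 ends]

BFS fail/out derivation:
  n1('b'): parent n0 fail=0; on 'b' 0 → fail=0;  out {0}∪∅={0}
  n2('c'): parent n0 fail=0; on 'c' 0 → fail=0;  out ∅∪∅=∅
  n3('ca'): parent n2 fail=0; on 'a' 0 → fail=0;  out {1}∪∅={1}

Run:
pos 0 'c': at 2
pos 1 'b': at 1 (via fail)  emit P0@[1:1]
pos 2 'c': at 2 (via fail)
pos 3 'a': at 3  emit P1@[2:3]
pos 4 'a': at 0 (via fail)
pos 5 'a': at 0
pos 6 'b': at 1  emit P0@[6:6]
pos 7 'b': at 1 (via fail)  emit P0@[7:7]
pos 8 'c': at 2 (via fail)
pos 9 'a': at 3  emit P1@[8:9]
pos 10 'c': at 2 (via fail)
pos 11 'c': at 2 (via fail)
pos 12 'c': at 2 (via fail)
pos 13 'b': at 1 (via fail)  emit P0@[13:13]
pos 14 'b': at 1 (via fail)  emit P0@[14:14]
pos 15 'a': at 0 (via fail)
pos 16 'a': at 0
pos 17 'c': at 2
pos 18 'c': at 2 (via fail)
pos 19 'a': at 3  emit P1@[18:19]
pos 20 'a': at 0 (via fail)
pos 21 'b': at 1  emit P0@[21:21]
pos 22 'c': at 2 (via fail)
pos 23 'b': at 1 (via fail)  emit P0@[23:23]
pos 24 'b': at 1 (via fail)  emit P0@[24:24]
pos 25 'b': at 1 (via fail)  emit P0@[25:25]
pos 26 'b': at 1 (via fail)  emit P0@[26:26]
pos 27 'a': at 0 (via fail)
pos 28 'c': at 2
pos 29 'a': at 3  emit P1@[28:29]
pos 30 'c': at 2 (via fail)
pos 31 'b': at 1 (via fail)  emit P0@[31:31]
pos 32 'b': at 1 (via fail)  emit P0@[32:32]
pos 33 'c': at 2 (via fail)
pos 34 'a': at 3  emit P1@[33:34]
pos 35 'b': at 1 (via fail)  emit P0@[35:35]
pos 36 'c': at 2 (via fail)
pos 37 'b': at 1 (via fail)  emit P0@[37:37]
pos 38 'b': at 1 (via fail)  emit P0@[38:38]
pos 39 'a': at 0 (via fail)
pos 40 'b': at 1  emit P0@[40:40]
pos 41 'c': at 2 (via fail)
pos 42 'c': at 2 (via fail)
pos 43 'a': at 3  emit P1@[42:43]
pos 44 'b': at 1 (via fail)  emit P0@[44:44]
pos 45 'c': at 2 (via fail)
pos 46 'c': at 2 (via fail)
pos 47 'a': at 3  emit P1@[46:47]
pos 48 'a': at 0 (via fail)
pos 49 'a': at 0
pos 50 'c': at 2
pos 51 'b': at 1 (via fail)  emit P0@[51:51]
pos 52 'c': at 2 (via fail)

Matches: [[1,0],[3,1],[6,0],[7,0],[9,1],[13,0],[14,0],[19,1],[21,0],[23,0],[24,0],[25,0],[26,0],[29,1],[31,0],[32,0],[34,1],[35,0],[37,0],[38,0],[40,0],[43,1],[44,0],[47,1],[51,0]]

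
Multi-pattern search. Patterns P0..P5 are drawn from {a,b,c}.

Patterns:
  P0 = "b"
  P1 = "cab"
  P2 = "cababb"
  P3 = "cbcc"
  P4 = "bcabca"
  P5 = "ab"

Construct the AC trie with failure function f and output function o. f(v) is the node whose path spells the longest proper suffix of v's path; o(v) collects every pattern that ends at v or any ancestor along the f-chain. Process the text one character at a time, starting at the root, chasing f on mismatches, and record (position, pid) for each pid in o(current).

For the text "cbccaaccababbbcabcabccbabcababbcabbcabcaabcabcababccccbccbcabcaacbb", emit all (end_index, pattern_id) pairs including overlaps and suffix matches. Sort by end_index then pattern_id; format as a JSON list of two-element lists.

Build:
Trie (insert patterns):
  0='ε' goto a→16 b→1 c→2
  1='b' goto c→11  [P0 ends]
  2='c' goto a→3 b→8
  3='ca' goto b→4
  4='cab' goto a→5  [P1 ends]
  5='caba' goto b→6
  6='cabab' goto b→7
  7='cababb' goto ·  [P2 ends]
  8='cb' goto c→9
  9='cbc' goto c→10
  10='cbcc' goto ·  [P3 ends]
  11='bc' goto a→12
  12='bca' goto b→13
  13='bcab' goto c→14
  14='bcabc' goto a→15
  15='bcabca' goto ·  [P4 ends]
  16='a' goto b→17
  17='ab' goto ·  [P5 ends]

Failure links (BFS by depth):
  fail(1) 'b': from fail(0)=0 chase 'b': 0 ⇒ 0;  out={0}∪out(0)={0}
  fail(2) 'c': from fail(0)=0 chase 'c': 0 ⇒ 0;  out=∅∪out(0)=∅
  fail(16) 'a': from fail(0)=0 chase 'a': 0 ⇒ 0;  out=∅∪out(0)=∅
  fail(3) 'ca': from fail(2)=0 chase 'a': 0 ⇒ 16;  out=∅∪out(16)=∅
  fail(8) 'cb': from fail(2)=0 chase 'b': 0 ⇒ 1;  out=∅∪out(1)={0}
  fail(11) 'bc': from fail(1)=0 chase 'c': 0 ⇒ 2;  out=∅∪out(2)=∅
  fail(17) 'ab': from fail(16)=0 chase 'b': 0 ⇒ 1;  out={5}∪out(1)={0,5}
  fail(4) 'cab': from fail(3)=16 chase 'b': 16 ⇒ 17;  out={1}∪out(17)={0,1,5}
  fail(9) 'cbc': from fail(8)=1 chase 'c': 1 ⇒ 11;  out=∅∪out(11)=∅
  fail(12) 'bca': from fail(11)=2 chase 'a': 2 ⇒ 3;  out=∅∪out(3)=∅
  fail(5) 'caba': from fail(4)=17 chase 'a': 17→1→0 ⇒ 16;  out=∅∪out(16)=∅
  fail(10) 'cbcc': from fail(9)=11 chase 'c': 11→2→0 ⇒ 2;  out={3}∪out(2)={3}
  fail(13) 'bcab': from fail(12)=3 chase 'b': 3 ⇒ 4;  out=∅∪out(4)={0,1,5}
  fail(6) 'cabab': from fail(5)=16 chase 'b': 16 ⇒ 17;  out=∅∪out(17)={0,5}
  fail(14) 'bcabc': from fail(13)=4 chase 'c': 4→17→1 ⇒ 11;  out=∅∪out(11)=∅
  fail(7) 'cababb': from fail(6)=17 chase 'b': 17→1→0 ⇒ 1;  out={2}∪out(1)={0,2}
  fail(15) 'bcabca': from fail(14)=11 chase 'a': 11 ⇒ 12;  out={4}∪out(12)={4}

Run:
pos 0 'c': at 2
pos 1 'b': at 8  → match P0@[1:1]
pos 2 'c': at 9
pos 3 'c': at 10  → match P3@[0:3]
pos 4 'a': at 3 (via fail)
pos 5 'a': at 16 (via fail)
pos 6 'c': at 2 (via fail)
pos 7 'c': at 2 (via fail)
pos 8 'a': at 3
pos 9 'b': at 4  → match P0@[9:9],P1@[7:9],P5@[8:9]
pos 10 'a': at 5
pos 11 'b': at 6  → match P0@[11:11],P5@[10:11]
pos 12 'b': at 7  → match P0@[12:12],P2@[7:12]
pos 13 'b': at 1 (via fail)  → match P0@[13:13]
pos 14 'c': at 11
pos 15 'a': at 12
pos 16 'b': at 13  → match P0@[16:16],P1@[14:16],P5@[15:16]
pos 17 'c': at 14
pos 18 'a': at 15  → match P4@[13:18]
pos 19 'b': at 13 (via fail)  → match P0@[19:19],P1@[17:19],P5@[18:19]
pos 20 'c': at 14
pos 21 'c': at 2 (via fail)
pos 22 'b': at 8  → match P0@[22:22]
pos 23 'a': at 16 (via fail)
pos 24 'b': at 17  → match P0@[24:24],P5@[23:24]
pos 25 'c': at 11 (via fail)
pos 26 'a': at 12
pos 27 'b': at 13  → match P0@[27:27],P1@[25:27],P5@[26:27]
pos 28 'a': at 5 (via fail)
pos 29 'b': at 6  → match P0@[29:29],P5@[28:29]
pos 30 'b': at 7  → match P0@[30:30],P2@[25:30]
pos 31 'c': at 11 (via fail)
pos 32 'a': at 12
pos 33 'b': at 13  → match P0@[33:33],P1@[31:33],P5@[32:33]
pos 34 'b': at 1 (via fail)  → match P0@[34:34]
pos 35 'c': at 11
pos 36 'a': at 12
pos 37 'b': at 13  → match P0@[37:37],P1@[35:37],P5@[36:37]
pos 38 'c': at 14
pos 39 'a': at 15  → match P4@[34:39]
pos 40 'a': at 16 (via fail)
pos 41 'b': at 17  → match P0@[41:41],P5@[40:41]
pos 42 'c': at 11 (via fail)
pos 43 'a': at 12
pos 44 'b': at 13  → match P0@[44:44],P1@[42:44],P5@[43:44]
pos 45 'c': at 14
pos 46 'a': at 15  → match P4@[41:46]
pos 47 'b': at 13 (via fail)  → match P0@[47:47],P1@[45:47],P5@[46:47]
pos 48 'a': at 5 (via fail)
pos 49 'b': at 6  → match P0@[49:49],P5@[48:49]
pos 50 'c': at 11 (via fail)
pos 51 'c': at 2 (via fail)
pos 52 'c': at 2 (via fail)
pos 53 'c': at 2 (via fail)
pos 54 'b': at 8  → match P0@[54:54]
pos 55 'c': at 9
pos 56 'c': at 10  → match P3@[53:56]
pos 57 'b': at 8 (via fail)  → match P0@[57:57]
pos 58 'c': at 9
pos 59 'a': at 12 (via fail)
pos 60 'b': at 13  → match P0@[60:60],P1@[58:60],P5@[59:60]
pos 61 'c': at 14
pos 62 'a': at 15  → match P4@[57:62]
pos 63 'a': at 16 (via fail)
pos 64 'c': at 2 (via fail)
pos 65 'b': at 8  → match P0@[65:65]
pos 66 'b': at 1 (via fail)  → match P0@[66:66]

Matches: [[1,0],[3,3],[9,0],[9,1],[9,5],[11,0],[11,5],[12,0],[12,2],[13,0],[16,0],[16,1],[16,5],[18,4],[19,0],[19,1],[19,5],[22,0],[24,0],[24,5],[27,0],[27,1],[27,5],[29,0],[29,5],[30,0],[30,2],[33,0],[33,1],[33,5],[34,0],[37,0],[37,1],[37,5],[39,4],[41,0],[41,5],[44,0],[44,1],[44,5],[46,4],[47,0],[47,1],[47,5],[49,0],[49,5],[54,0],[56,3],[57,0],[60,0],[60,1],[60,5],[62,4],[65,0],[66,0]]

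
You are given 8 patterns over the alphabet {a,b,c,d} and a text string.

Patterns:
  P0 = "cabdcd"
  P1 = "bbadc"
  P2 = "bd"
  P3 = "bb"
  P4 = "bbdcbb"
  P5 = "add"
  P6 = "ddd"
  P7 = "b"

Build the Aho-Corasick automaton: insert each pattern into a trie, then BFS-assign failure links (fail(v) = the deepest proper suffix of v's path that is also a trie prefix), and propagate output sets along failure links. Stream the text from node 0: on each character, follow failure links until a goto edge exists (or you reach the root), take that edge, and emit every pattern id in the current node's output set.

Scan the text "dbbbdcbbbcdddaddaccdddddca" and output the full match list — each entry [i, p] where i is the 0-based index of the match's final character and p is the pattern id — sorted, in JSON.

Construct AC machine:
Trie nodes:
  0='ε' goto a→17 b→7 c→1 d→20
  1='c' goto a→2
  2='ca' goto b→3
  3='cab' goto d→4
  4='cabd' goto c→5
  5='cabdc' goto d→6
  6='cabdcd' goto ·  [P0 ends]
  7='b' goto b→8 d→12  [P7 ends]
  8='bb' goto a→9 d→13  [P3 ends]
  9='bba' goto d→10
  10='bbad' goto c→11
  11='bbadc' goto ·  [P1 ends]
  12='bd' goto ·  [P2 ends]
  13='bbd' goto c→14
  14='bbdc' goto b→15
  15='bbdcb' goto b→16
  16='bbdcbb' goto ·  [P4 ends]
  17='a' goto d→18
  18='ad' goto d→19
  19='add' goto ·  [P5 ends]
  20='d' goto d→21
  21='dd' goto d→22
  22='ddd' goto ·  [P6 ends]

BFS fail/out derivation:
  n1('c'): parent n0 fail=0; on 'c' 0 → fail=0;  out ∅∪∅=∅
  n7('b'): parent n0 fail=0; on 'b' 0 → fail=0;  out {7}∪∅={7}
  n17('a'): parent n0 fail=0; on 'a' 0 → fail=0;  out ∅∪∅=∅
  n20('d'): parent n0 fail=0; on 'd' 0 → fail=0;  out ∅∪∅=∅
  n2('ca'): parent n1 fail=0; on 'a' 0 → fail=17;  out ∅∪∅=∅
  n8('bb'): parent n7 fail=0; on 'b' 0 → fail=7;  out {3}∪{7}={3,7}
  n12('bd'): parent n7 fail=0; on 'd' 0 → fail=20;  out {2}∪∅={2}
  n18('ad'): parent n17 fail=0; on 'd' 0 → fail=20;  out ∅∪∅=∅
  n21('dd'): parent n20 fail=0; on 'd' 0 → fail=20;  out ∅∪∅=∅
  n3('cab'): parent n2 fail=17; on 'b' 17→0 → fail=7;  out ∅∪{7}={7}
  n9('bba'): parent n8 fail=7; on 'a' 7→0 → fail=17;  out ∅∪∅=∅
  n13('bbd'): parent n8 fail=7; on 'd' 7 → fail=12;  out ∅∪{2}={2}
  n19('add'): parent n18 fail=20; on 'd' 20 → fail=21;  out {5}∪∅={5}
  n22('ddd'): parent n21 fail=20; on 'd' 20 → fail=21;  out {6}∪∅={6}
  n4('cabd'): parent n3 fail=7; on 'd' 7 → fail=12;  out ∅∪{2}={2}
  n10('bbad'): parent n9 fail=17; on 'd' 17 → fail=18;  out ∅∪∅=∅
  n14('bbdc'): parent n13 fail=12; on 'c' 12→20→0 → fail=1;  out ∅∪∅=∅
  n5('cabdc'): parent n4 fail=12; on 'c' 12→20→0 → fail=1;  out ∅∪∅=∅
  n11('bbadc'): parent n10 fail=18; on 'c' 18→20→0 → fail=1;  out {1}∪∅={1}
  n15('bbdcb'): parent n14 fail=1; on 'b' 1→0 → fail=7;  out ∅∪{7}={7}
  n6('cabdcd'): parent n5 fail=1; on 'd' 1→0 → fail=20;  out {0}∪∅={0}
  n16('bbdcbb'): parent n15 fail=7; on 'b' 7 → fail=8;  out {4}∪{3,7}={3,4,7}

Scan:
pos 0 'd': at 20
pos 1 'b': at 7 (fail-walked)  → match P7@[1:1]
pos 2 'b': at 8  → match P3@[1:2],P7@[2:2]
pos 3 'b': at 8 (fail-walked)  → match P3@[2:3],P7@[3:3]
pos 4 'd': at 13  → match P2@[3:4]
pos 5 'c': at 14
pos 6 'b': at 15  → match P7@[6:6]
pos 7 'b': at 16  → match P3@[6:7],P4@[2:7],P7@[7:7]
pos 8 'b': at 8 (fail-walked)  → match P3@[7:8],P7@[8:8]
pos 9 'c': at 1 (fail-walked)
pos 10 'd': at 20 (fail-walked)
pos 11 'd': at 21
pos 12 'd': at 22  → match P6@[10:12]
pos 13 'a': at 17 (fail-walked)
pos 14 'd': at 18
pos 15 'd': at 19  → match P5@[13:15]
pos 16 'a': at 17 (fail-walked)
pos 17 'c': at 1 (fail-walked)
pos 18 'c': at 1 (fail-walked)
pos 19 'd': at 20 (fail-walked)
pos 20 'd': at 21
pos 21 'd': at 22  → match P6@[19:21]
pos 22 'd': at 22 (fail-walked)  → match P6@[20:22]
pos 23 'd': at 22 (fail-walked)  → match P6@[21:23]
pos 24 'c': at 1 (fail-walked)
pos 25 'a': at 2

Matches: [[1,7],[2,3],[2,7],[3,3],[3,7],[4,2],[6,7],[7,3],[7,4],[7,7],[8,3],[8,7],[12,6],[15,5],[21,6],[22,6],[23,6]]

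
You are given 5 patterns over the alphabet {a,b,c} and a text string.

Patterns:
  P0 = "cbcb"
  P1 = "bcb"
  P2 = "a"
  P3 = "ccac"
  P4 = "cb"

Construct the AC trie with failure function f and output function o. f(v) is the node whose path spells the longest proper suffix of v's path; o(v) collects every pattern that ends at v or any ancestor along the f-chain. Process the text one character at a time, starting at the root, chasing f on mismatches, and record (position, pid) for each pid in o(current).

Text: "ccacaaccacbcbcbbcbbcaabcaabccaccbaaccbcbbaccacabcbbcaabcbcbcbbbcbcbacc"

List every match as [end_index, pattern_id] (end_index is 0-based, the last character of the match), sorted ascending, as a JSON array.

Construct AC machine:
Trie nodes:
  n0 'ε': a→8 b→5 c→1
  n1 'c': b→2 c→9
  n2 'cb': c→3  ←P4
  n3 'cbc': b→4
  n4 'cbcb': ·  ←P0
  n5 'b': c→6
  n6 'bc': b→7
  n7 'bcb': ·  ←P1
  n8 'a': ·  ←P2
  n9 'cc': a→10
  n10 'cca': c→11
  n11 'ccac': ·  ←P3

BFS fail/out derivation:
  fail(1) 'c': from fail(0)=0 chase 'c': 0 ⇒ 0;  out=∅∪out(0)=∅
  fail(5) 'b': from fail(0)=0 chase 'b': 0 ⇒ 0;  out=∅∪out(0)=∅
  fail(8) 'a': from fail(0)=0 chase 'a': 0 ⇒ 0;  out={2}∪out(0)={2}
  fail(2) 'cb': from fail(1)=0 chase 'b': 0 ⇒ 5;  out={4}∪out(5)={4}
  fail(6) 'bc': from fail(5)=0 chase 'c': 0 ⇒ 1;  out=∅∪out(1)=∅
  fail(9) 'cc': from fail(1)=0 chase 'c': 0 ⇒ 1;  out=∅∪out(1)=∅
  fail(3) 'cbc': from fail(2)=5 chase 'c': 5 ⇒ 6;  out=∅∪out(6)=∅
  fail(7) 'bcb': from fail(6)=1 chase 'b': 1 ⇒ 2;  out={1}∪out(2)={1,4}
  fail(10) 'cca': from fail(9)=1 chase 'a': 1→0 ⇒ 8;  out=∅∪out(8)={2}
  fail(4) 'cbcb': from fail(3)=6 chase 'b': 6 ⇒ 7;  out={0}∪out(7)={0,1,4}
  fail(11) 'ccac': from fail(10)=8 chase 'c': 8→0 ⇒ 1;  out={3}∪out(1)={3}

Scan:
[0] read 'c'  n0⇒n1
[1] read 'c'  n1⇒n9
[2] read 'a'  n9⇒n10  → match P2@[2:2]
[3] read 'c'  n10⇒n11  → match P3@[0:3]
[4] read 'a'  n11⇒n8 ·f  → match P2@[4:4]
[5] read 'a'  n8⇒n8 ·f  → match P2@[5:5]
[6] read 'c'  n8⇒n1 ·f
[7] read 'c'  n1⇒n9
[8] read 'a'  n9⇒n10  → match P2@[8:8]
[9] read 'c'  n10⇒n11  → match P3@[6:9]
[10] read 'b'  n11⇒n2 ·f  → match P4@[9:10]
[11] read 'c'  n2⇒n3
[12] read 'b'  n3⇒n4  → match P0@[9:12],P1@[10:12],P4@[11:12]
[13] read 'c'  n4⇒n3 ·f
[14] read 'b'  n3⇒n4  → match P0@[11:14],P1@[12:14],P4@[13:14]
[15] read 'b'  n4⇒n5 ·f
[16] read 'c'  n5⇒n6
[17] read 'b'  n6⇒n7  → match P1@[15:17],P4@[16:17]
[18] read 'b'  n7⇒n5 ·f
[19] read 'c'  n5⇒n6
[20] read 'a'  n6⇒n8 ·f  → match P2@[20:20]
[21] read 'a'  n8⇒n8 ·f  → match P2@[21:21]
[22] read 'b'  n8⇒n5 ·f
[23] read 'c'  n5⇒n6
[24] read 'a'  n6⇒n8 ·f  → match P2@[24:24]
[25] read 'a'  n8⇒n8 ·f  → match P2@[25:25]
[26] read 'b'  n8⇒n5 ·f
[27] read 'c'  n5⇒n6
[28] read 'c'  n6⇒n9 ·f
[29] read 'a'  n9⇒n10  → match P2@[29:29]
[30] read 'c'  n10⇒n11  → match P3@[27:30]
[31] read 'c'  n11⇒n9 ·f
[32] read 'b'  n9⇒n2 ·f  → match P4@[31:32]
[33] read 'a'  n2⇒n8 ·f  → match P2@[33:33]
[34] read 'a'  n8⇒n8 ·f  → match P2@[34:34]
[35] read 'c'  n8⇒n1 ·f
[36] read 'c'  n1⇒n9
[37] read 'b'  n9⇒n2 ·f  → match P4@[36:37]
[38] read 'c'  n2⇒n3
[39] read 'b'  n3⇒n4  → match P0@[36:39],P1@[37:39],P4@[38:39]
[40] read 'b'  n4⇒n5 ·f
[41] read 'a'  n5⇒n8 ·f  → match P2@[41:41]
[42] read 'c'  n8⇒n1 ·f
[43] read 'c'  n1⇒n9
[44] read 'a'  n9⇒n10  → match P2@[44:44]
[45] read 'c'  n10⇒n11  → match P3@[42:45]
[46] read 'a'  n11⇒n8 ·f  → match P2@[46:46]
[47] read 'b'  n8⇒n5 ·f
[48] read 'c'  n5⇒n6
[49] read 'b'  n6⇒n7  → match P1@[47:49],P4@[48:49]
[50] read 'b'  n7⇒n5 ·f
[51] read 'c'  n5⇒n6
[52] read 'a'  n6⇒n8 ·f  → match P2@[52:52]
[53] read 'a'  n8⇒n8 ·f  → match P2@[53:53]
[54] read 'b'  n8⇒n5 ·f
[55] read 'c'  n5⇒n6
[56] read 'b'  n6⇒n7  → match P1@[54:56],P4@[55:56]
[57] read 'c'  n7⇒n3 ·f
[58] read 'b'  n3⇒n4  → match P0@[55:58],P1@[56:58],P4@[57:58]
[59] read 'c'  n4⇒n3 ·f
[60] read 'b'  n3⇒n4  → match P0@[57:60],P1@[58:60],P4@[59:60]
[61] read 'b'  n4⇒n5 ·f
[62] read 'b'  n5⇒n5 ·f
[63] read 'c'  n5⇒n6
[64] read 'b'  n6⇒n7  → match P1@[62:64],P4@[63:64]
[65] read 'c'  n7⇒n3 ·f
[66] read 'b'  n3⇒n4  → match P0@[63:66],P1@[64:66],P4@[65:66]
[67] read 'a'  n4⇒n8 ·f  → match P2@[67:67]
[68] read 'c'  n8⇒n1 ·f
[69] read 'c'  n1⇒n9

Matches: [[2,2],[3,3],[4,2],[5,2],[8,2],[9,3],[10,4],[12,0],[12,1],[12,4],[14,0],[14,1],[14,4],[17,1],[17,4],[20,2],[21,2],[24,2],[25,2],[29,2],[30,3],[32,4],[33,2],[34,2],[37,4],[39,0],[39,1],[39,4],[41,2],[44,2],[45,3],[46,2],[49,1],[49,4],[52,2],[53,2],[56,1],[56,4],[58,0],[58,1],[58,4],[60,0],[60,1],[60,4],[64,1],[64,4],[66,0],[66,1],[66,4],[67,2]]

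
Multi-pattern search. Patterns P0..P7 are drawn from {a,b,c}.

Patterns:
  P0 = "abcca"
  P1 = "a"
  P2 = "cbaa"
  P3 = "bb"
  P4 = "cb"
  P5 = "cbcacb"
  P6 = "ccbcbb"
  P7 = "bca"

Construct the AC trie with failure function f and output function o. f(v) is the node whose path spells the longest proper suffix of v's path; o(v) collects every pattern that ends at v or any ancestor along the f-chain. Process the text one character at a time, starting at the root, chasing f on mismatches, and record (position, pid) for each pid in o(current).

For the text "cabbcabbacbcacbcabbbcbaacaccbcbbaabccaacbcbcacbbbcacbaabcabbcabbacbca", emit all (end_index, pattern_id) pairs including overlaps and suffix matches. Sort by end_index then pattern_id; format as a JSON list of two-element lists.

Build:
Trie (insert patterns):
  n0 'ε': a→1 b→10 c→6
  n1 'a': b→2  ←P1
  n2 'ab': c→3
  n3 'abc': c→4
  n4 'abcc': a→5
  n5 'abcca': ·  ←P0
  n6 'c': b→7 c→16
  n7 'cb': a→8 c→12  ←P4
  n8 'cba': a→9
  n9 'cbaa': ·  ←P2
  n10 'b': b→11 c→21
  n11 'bb': ·  ←P3
  n12 'cbc': a→13
  n13 'cbca': c→14
  n14 'cbcac': b→15
  n15 'cbcacb': ·  ←P5
  n16 'cc': b→17
  n17 'ccb': c→18
  n18 'ccbc': b→19
  n19 'ccbcb': b→20
  n20 'ccbcbb': ·  ←P6
  n21 'bc': a→22
  n22 'bca': ·  ←P7

Failure links (BFS by depth):
  n1('a'): parent n0 fail=0; on 'a' 0 → fail=0;  out {1}∪∅={1}
  n6('c'): parent n0 fail=0; on 'c' 0 → fail=0;  out ∅∪∅=∅
  n10('b'): parent n0 fail=0; on 'b' 0 → fail=0;  out ∅∪∅=∅
  n2('ab'): parent n1 fail=0; on 'b' 0 → fail=10;  out ∅∪∅=∅
  n7('cb'): parent n6 fail=0; on 'b' 0 → fail=10;  out {4}∪∅={4}
  n11('bb'): parent n10 fail=0; on 'b' 0 → fail=10;  out {3}∪∅={3}
  n16('cc'): parent n6 fail=0; on 'c' 0 → fail=6;  out ∅∪∅=∅
  n21('bc'): parent n10 fail=0; on 'c' 0 → fail=6;  out ∅∪∅=∅
  n3('abc'): parent n2 fail=10; on 'c' 10 → fail=21;  out ∅∪∅=∅
  n8('cba'): parent n7 fail=10; on 'a' 10→0 → fail=1;  out ∅∪{1}={1}
  n12('cbc'): parent n7 fail=10; on 'c' 10 → fail=21;  out ∅∪∅=∅
  n17('ccb'): parent n16 fail=6; on 'b' 6 → fail=7;  out ∅∪{4}={4}
  n22('bca'): parent n21 fail=6; on 'a' 6→0 → fail=1;  out {7}∪{1}={1,7}
  n4('abcc'): parent n3 fail=21; on 'c' 21→6 → fail=16;  out ∅∪∅=∅
  n9('cbaa'): parent n8 fail=1; on 'a' 1→0 → fail=1;  out {2}∪{1}={1,2}
  n13('cbca'): parent n12 fail=21; on 'a' 21 → fail=22;  out ∅∪{1,7}={1,7}
  n18('ccbc'): parent n17 fail=7; on 'c' 7 → fail=12;  out ∅∪∅=∅
  n5('abcca'): parent n4 fail=16; on 'a' 16→6→0 → fail=1;  out {0}∪{1}={0,1}
  n14('cbcac'): parent n13 fail=22; on 'c' 22→1→0 → fail=6;  out ∅∪∅=∅
  n19('ccbcb'): parent n18 fail=12; on 'b' 12→21→6 → fail=7;  out ∅∪{4}={4}
  n15('cbcacb'): parent n14 fail=6; on 'b' 6 → fail=7;  out {5}∪{4}={4,5}
  n20('ccbcbb'): parent n19 fail=7; on 'b' 7→10 → fail=11;  out {6}∪{3}={3,6}

Run:
i=0 'c': node 0→6
i=1 'a': node 6→1 (fail-walked)  → match P1@[1:1]
i=2 'b': node 1→2
i=3 'b': node 2→11 (fail-walked)  → match P3@[2:3]
i=4 'c': node 11→21 (fail-walked)
i=5 'a': node 21→22  → match P1@[5:5],P7@[3:5]
i=6 'b': node 22→2 (fail-walked)
i=7 'b': node 2→11 (fail-walked)  → match P3@[6:7]
i=8 'a': node 11→1 (fail-walked)  → match P1@[8:8]
i=9 'c': node 1→6 (fail-walked)
i=10 'b': node 6→7  → match P4@[9:10]
i=11 'c': node 7→12
i=12 'a': node 12→13  → match P1@[12:12],P7@[10:12]
i=13 'c': node 13→14
i=14 'b': node 14→15  → match P4@[13:14],P5@[9:14]
i=15 'c': node 15→12 (fail-walked)
i=16 'a': node 12→13  → match P1@[16:16],P7@[14:16]
i=17 'b': node 13→2 (fail-walked)
i=18 'b': node 2→11 (fail-walked)  → match P3@[17:18]
i=19 'b': node 11→11 (fail-walked)  → match P3@[18:19]
i=20 'c': node 11→21 (fail-walked)
i=21 'b': node 21→7 (fail-walked)  → match P4@[20:21]
i=22 'a': node 7→8  → match P1@[22:22]
i=23 'a': node 8→9  → match P1@[23:23],P2@[20:23]
i=24 'c': node 9→6 (fail-walked)
i=25 'a': node 6→1 (fail-walked)  → match P1@[25:25]
i=26 'c': node 1→6 (fail-walked)
i=27 'c': node 6→16
i=28 'b': node 16→17  → match P4@[27:28]
i=29 'c': node 17→18
i=30 'b': node 18→19  → match P4@[29:30]
i=31 'b': node 19→20  → match P3@[30:31],P6@[26:31]
i=32 'a': node 20→1 (fail-walked)  → match P1@[32:32]
i=33 'a': node 1→1 (fail-walked)  → match P1@[33:33]
i=34 'b': node 1→2
i=35 'c': node 2→3
i=36 'c': node 3→4
i=37 'a': node 4→5  → match P0@[33:37],P1@[37:37]
i=38 'a': node 5→1 (fail-walked)  → match P1@[38:38]
i=39 'c': node 1→6 (fail-walked)
i=40 'b': node 6→7  → match P4@[39:40]
i=41 'c': node 7→12
i=42 'b': node 12→7 (fail-walked)  → match P4@[41:42]
i=43 'c': node 7→12
i=44 'a': node 12→13  → match P1@[44:44],P7@[42:44]
i=45 'c': node 13→14
i=46 'b': node 14→15  → match P4@[45:46],P5@[41:46]
i=47 'b': node 15→11 (fail-walked)  → match P3@[46:47]
i=48 'b': node 11→11 (fail-walked)  → match P3@[47:48]
i=49 'c': node 11→21 (fail-walked)
i=50 'a': node 21→22  → match P1@[50:50],P7@[48:50]
i=51 'c': node 22→6 (fail-walked)
i=52 'b': node 6→7  → match P4@[51:52]
i=53 'a': node 7→8  → match P1@[53:53]
i=54 'a': node 8→9  → match P1@[54:54],P2@[51:54]
i=55 'b': node 9→2 (fail-walked)
i=56 'c': node 2→3
i=57 'a': node 3→22 (fail-walked)  → match P1@[57:57],P7@[55:57]
i=58 'b': node 22→2 (fail-walked)
i=59 'b': node 2→11 (fail-walked)  → match P3@[58:59]
i=60 'c': node 11→21 (fail-walked)
i=61 'a': node 21→22  → match P1@[61:61],P7@[59:61]
i=62 'b': node 22→2 (fail-walked)
i=63 'b': node 2→11 (fail-walked)  → match P3@[62:63]
i=64 'a': node 11→1 (fail-walked)  → match P1@[64:64]
i=65 'c': node 1→6 (fail-walked)
i=66 'b': node 6→7  → match P4@[65:66]
i=67 'c': node 7→12
i=68 'a': node 12→13  → match P1@[68:68],P7@[66:68]

Result: [[1,1],[3,3],[5,1],[5,7],[7,3],[8,1],[10,4],[12,1],[12,7],[14,4],[14,5],[16,1],[16,7],[18,3],[19,3],[21,4],[22,1],[23,1],[23,2],[25,1],[28,4],[30,4],[31,3],[31,6],[32,1],[33,1],[37,0],[37,1],[38,1],[40,4],[42,4],[44,1],[44,7],[46,4],[46,5],[47,3],[48,3],[50,1],[50,7],[52,4],[53,1],[54,1],[54,2],[57,1],[57,7],[59,3],[61,1],[61,7],[63,3],[64,1],[66,4],[68,1],[68,7]]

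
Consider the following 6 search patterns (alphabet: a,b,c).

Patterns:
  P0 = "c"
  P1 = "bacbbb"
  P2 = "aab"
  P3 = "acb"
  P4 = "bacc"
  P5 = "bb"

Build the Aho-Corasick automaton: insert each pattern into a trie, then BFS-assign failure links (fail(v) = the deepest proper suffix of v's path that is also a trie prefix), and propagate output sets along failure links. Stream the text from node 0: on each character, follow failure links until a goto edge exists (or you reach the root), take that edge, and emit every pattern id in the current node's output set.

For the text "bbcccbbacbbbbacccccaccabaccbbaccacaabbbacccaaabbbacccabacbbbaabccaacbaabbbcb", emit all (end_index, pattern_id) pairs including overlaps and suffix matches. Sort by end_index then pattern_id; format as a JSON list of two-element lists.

Construct AC machine:
Trie nodes:
  n0 'ε': a→8 b→2 c→1
  n1 'c': ·  [P0 ends]
  n2 'b': a→3 b→14
  n3 'ba': c→4
  n4 'bac': b→5 c→13
  n5 'bacb': b→6
  n6 'bacbb': b→7
  n7 'bacbbb': ·  [P1 ends]
  n8 'a': a→9 c→11
  n9 'aa': b→10
  n10 'aab': ·  [P2 ends]
  n11 'ac': b→12
  n12 'acb': ·  [P3 ends]
  n13 'bacc': ·  [P4 ends]
  n14 'bb': ·  [P5 ends]

Failure links (BFS by depth):
  fail(1) 'c': from fail(0)=0 chase 'c': 0 ⇒ 0;  out={0}∪out(0)={0}
  fail(2) 'b': from fail(0)=0 chase 'b': 0 ⇒ 0;  out=∅∪out(0)=∅
  fail(8) 'a': from fail(0)=0 chase 'a': 0 ⇒ 0;  out=∅∪out(0)=∅
  fail(3) 'ba': from fail(2)=0 chase 'a': 0 ⇒ 8;  out=∅∪out(8)=∅
  fail(9) 'aa': from fail(8)=0 chase 'a': 0 ⇒ 8;  out=∅∪out(8)=∅
  fail(11) 'ac': from fail(8)=0 chase 'c': 0 ⇒ 1;  out=∅∪out(1)={0}
  fail(14) 'bb': from fail(2)=0 chase 'b': 0 ⇒ 2;  out={5}∪out(2)={5}
  fail(4) 'bac': from fail(3)=8 chase 'c': 8 ⇒ 11;  out=∅∪out(11)={0}
  fail(10) 'aab': from fail(9)=8 chase 'b': 8→0 ⇒ 2;  out={2}∪out(2)={2}
  fail(12) 'acb': from fail(11)=1 chase 'b': 1→0 ⇒ 2;  out={3}∪out(2)={3}
  fail(5) 'bacb': from fail(4)=11 chase 'b': 11 ⇒ 12;  out=∅∪out(12)={3}
  fail(13) 'bacc': from fail(4)=11 chase 'c': 11→1→0 ⇒ 1;  out={4}∪out(1)={0,4}
  fail(6) 'bacbb': from fail(5)=12 chase 'b': 12→2 ⇒ 14;  out=∅∪out(14)={5}
  fail(7) 'bacbbb': from fail(6)=14 chase 'b': 14→2 ⇒ 14;  out={1}∪out(14)={1,5}

Text stream:
pos 0 'b': at 2
pos 1 'b': at 14  emit P5@[0:1]
pos 2 'c': at 1 (via fail)  emit P0@[2:2]
pos 3 'c': at 1 (via fail)  emit P0@[3:3]
pos 4 'c': at 1 (via fail)  emit P0@[4:4]
pos 5 'b': at 2 (via fail)
pos 6 'b': at 14  emit P5@[5:6]
pos 7 'a': at 3 (via fail)
pos 8 'c': at 4  emit P0@[8:8]
pos 9 'b': at 5  emit P3@[7:9]
pos 10 'b': at 6  emit P5@[9:10]
pos 11 'b': at 7  emit P1@[6:11],P5@[10:11]
pos 12 'b': at 14 (via fail)  emit P5@[11:12]
pos 13 'a': at 3 (via fail)
pos 14 'c': at 4  emit P0@[14:14]
pos 15 'c': at 13  emit P0@[15:15],P4@[12:15]
pos 16 'c': at 1 (via fail)  emit P0@[16:16]
pos 17 'c': at 1 (via fail)  emit P0@[17:17]
pos 18 'c': at 1 (via fail)  emit P0@[18:18]
pos 19 'a': at 8 (via fail)
pos 20 'c': at 11  emit P0@[20:20]
pos 21 'c': at 1 (via fail)  emit P0@[21:21]
pos 22 'a': at 8 (via fail)
pos 23 'b': at 2 (via fail)
pos 24 'a': at 3
pos 25 'c': at 4  emit P0@[25:25]
pos 26 'c': at 13  emit P0@[26:26],P4@[23:26]
pos 27 'b': at 2 (via fail)
pos 28 'b': at 14  emit P5@[27:28]
pos 29 'a': at 3 (via fail)
pos 30 'c': at 4  emit P0@[30:30]
pos 31 'c': at 13  emit P0@[31:31],P4@[28:31]
pos 32 'a': at 8 (via fail)
pos 33 'c': at 11  emit P0@[33:33]
pos 34 'a': at 8 (via fail)
pos 35 'a': at 9
pos 36 'b': at 10  emit P2@[34:36]
pos 37 'b': at 14 (via fail)  emit P5@[36:37]
pos 38 'b': at 14 (via fail)  emit P5@[37:38]
pos 39 'a': at 3 (via fail)
pos 40 'c': at 4  emit P0@[40:40]
pos 41 'c': at 13  emit P0@[41:41],P4@[38:41]
pos 42 'c': at 1 (via fail)  emit P0@[42:42]
pos 43 'a': at 8 (via fail)
pos 44 'a': at 9
pos 45 'a': at 9 (via fail)
pos 46 'b': at 10  emit P2@[44:46]
pos 47 'b': at 14 (via fail)  emit P5@[46:47]
pos 48 'b': at 14 (via fail)  emit P5@[47:48]
pos 49 'a': at 3 (via fail)
pos 50 'c': at 4  emit P0@[50:50]
pos 51 'c': at 13  emit P0@[51:51],P4@[48:51]
pos 52 'c': at 1 (via fail)  emit P0@[52:52]
pos 53 'a': at 8 (via fail)
pos 54 'b': at 2 (via fail)
pos 55 'a': at 3
pos 56 'c': at 4  emit P0@[56:56]
pos 57 'b': at 5  emit P3@[55:57]
pos 58 'b': at 6  emit P5@[57:58]
pos 59 'b': at 7  emit P1@[54:59],P5@[58:59]
pos 60 'a': at 3 (via fail)
pos 61 'a': at 9 (via fail)
pos 62 'b': at 10  emit P2@[60:62]
pos 63 'c': at 1 (via fail)  emit P0@[63:63]
pos 64 'c': at 1 (via fail)  emit P0@[64:64]
pos 65 'a': at 8 (via fail)
pos 66 'a': at 9
pos 67 'c': at 11 (via fail)  emit P0@[67:67]
pos 68 'b': at 12  emit P3@[66:68]
pos 69 'a': at 3 (via fail)
pos 70 'a': at 9 (via fail)
pos 71 'b': at 10  emit P2@[69:71]
pos 72 'b': at 14 (via fail)  emit P5@[71:72]
pos 73 'b': at 14 (via fail)  emit P5@[72:73]
pos 74 'c': at 1 (via fail)  emit P0@[74:74]
pos 75 'b': at 2 (via fail)

All matches (sorted): [[1,5],[2,0],[3,0],[4,0],[6,5],[8,0],[9,3],[10,5],[11,1],[11,5],[12,5],[14,0],[15,0],[15,4],[16,0],[17,0],[18,0],[20,0],[21,0],[25,0],[26,0],[26,4],[28,5],[30,0],[31,0],[31,4],[33,0],[36,2],[37,5],[38,5],[40,0],[41,0],[41,4],[42,0],[46,2],[47,5],[48,5],[50,0],[51,0],[51,4],[52,0],[56,0],[57,3],[58,5],[59,1],[59,5],[62,2],[63,0],[64,0],[67,0],[68,3],[71,2],[72,5],[73,5],[74,0]]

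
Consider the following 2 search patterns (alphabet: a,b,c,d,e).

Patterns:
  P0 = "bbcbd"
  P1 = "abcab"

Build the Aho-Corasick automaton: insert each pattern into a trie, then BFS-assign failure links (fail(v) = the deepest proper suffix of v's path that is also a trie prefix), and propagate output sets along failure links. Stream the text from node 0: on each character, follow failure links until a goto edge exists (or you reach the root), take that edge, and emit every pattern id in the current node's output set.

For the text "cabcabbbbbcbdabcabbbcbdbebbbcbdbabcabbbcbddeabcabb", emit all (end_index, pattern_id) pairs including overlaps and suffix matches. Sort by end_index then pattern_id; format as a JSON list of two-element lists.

Build:
Trie nodes:
  0='ε' goto a→6 b→1
  1='b' goto b→2
  2='bb' goto c→3
  3='bbc' goto b→4
  4='bbcb' goto d→5
  5='bbcbd' goto ·  [P0 ends]
  6='a' goto b→7
  7='ab' goto c→8
  8='abc' goto a→9
  9='abca' goto b→10
  10='abcab' goto ·  [P1 ends]

Failure links (BFS by depth):
  n1('b'): parent n0 fail=0; on 'b' 0 → fail=0;  out ∅∪∅=∅
  n6('a'): parent n0 fail=0; on 'a' 0 → fail=0;  out ∅∪∅=∅
  n2('bb'): parent n1 fail=0; on 'b' 0 → fail=1;  out ∅∪∅=∅
  n7('ab'): parent n6 fail=0; on 'b' 0 → fail=1;  out ∅∪∅=∅
  n3('bbc'): parent n2 fail=1; on 'c' 1→0 → fail=0;  out ∅∪∅=∅
  n8('abc'): parent n7 fail=1; on 'c' 1→0 → fail=0;  out ∅∪∅=∅
  n4('bbcb'): parent n3 fail=0; on 'b' 0 → fail=1;  out ∅∪∅=∅
  n9('abca'): parent n8 fail=0; on 'a' 0 → fail=6;  out ∅∪∅=∅
  n5('bbcbd'): parent n4 fail=1; on 'd' 1→0 → fail=0;  out {0}∪∅={0}
  n10('abcab'): parent n9 fail=6; on 'b' 6 → fail=7;  out {1}∪∅={1}

Scan:
i=0 'c': node 0→0
i=1 'a': node 0→6
i=2 'b': node 6→7
i=3 'c': node 7→8
i=4 'a': node 8→9
i=5 'b': node 9→10  → match P1@[1:5]
i=6 'b': node 10→2 ·f
i=7 'b': node 2→2 ·f
i=8 'b': node 2→2 ·f
i=9 'b': node 2→2 ·f
i=10 'c': node 2→3
i=11 'b': node 3→4
i=12 'd': node 4→5  → match P0@[8:12]
i=13 'a': node 5→6 ·f
i=14 'b': node 6→7
i=15 'c': node 7→8
i=16 'a': node 8→9
i=17 'b': node 9→10  → match P1@[13:17]
i=18 'b': node 10→2 ·f
i=19 'b': node 2→2 ·f
i=20 'c': node 2→3
i=21 'b': node 3→4
i=22 'd': node 4→5  → match P0@[18:22]
i=23 'b': node 5→1 ·f
i=24 'e': node 1→0 ·f
i=25 'b': node 0→1
i=26 'b': node 1→2
i=27 'b': node 2→2 ·f
i=28 'c': node 2→3
i=29 'b': node 3→4
i=30 'd': node 4→5  → match P0@[26:30]
i=31 'b': node 5→1 ·f
i=32 'a': node 1→6 ·f
i=33 'b': node 6→7
i=34 'c': node 7→8
i=35 'a': node 8→9
i=36 'b': node 9→10  → match P1@[32:36]
i=37 'b': node 10→2 ·f
i=38 'b': node 2→2 ·f
i=39 'c': node 2→3
i=40 'b': node 3→4
i=41 'd': node 4→5  → match P0@[37:41]
i=42 'd': node 5→0 ·f
i=43 'e': node 0→0
i=44 'a': node 0→6
i=45 'b': node 6→7
i=46 'c': node 7→8
i=47 'a': node 8→9
i=48 'b': node 9→10  → match P1@[44:48]
i=49 'b': node 10→2 ·f

All matches (sorted): [[5,1],[12,0],[17,1],[22,0],[30,0],[36,1],[41,0],[48,1]]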